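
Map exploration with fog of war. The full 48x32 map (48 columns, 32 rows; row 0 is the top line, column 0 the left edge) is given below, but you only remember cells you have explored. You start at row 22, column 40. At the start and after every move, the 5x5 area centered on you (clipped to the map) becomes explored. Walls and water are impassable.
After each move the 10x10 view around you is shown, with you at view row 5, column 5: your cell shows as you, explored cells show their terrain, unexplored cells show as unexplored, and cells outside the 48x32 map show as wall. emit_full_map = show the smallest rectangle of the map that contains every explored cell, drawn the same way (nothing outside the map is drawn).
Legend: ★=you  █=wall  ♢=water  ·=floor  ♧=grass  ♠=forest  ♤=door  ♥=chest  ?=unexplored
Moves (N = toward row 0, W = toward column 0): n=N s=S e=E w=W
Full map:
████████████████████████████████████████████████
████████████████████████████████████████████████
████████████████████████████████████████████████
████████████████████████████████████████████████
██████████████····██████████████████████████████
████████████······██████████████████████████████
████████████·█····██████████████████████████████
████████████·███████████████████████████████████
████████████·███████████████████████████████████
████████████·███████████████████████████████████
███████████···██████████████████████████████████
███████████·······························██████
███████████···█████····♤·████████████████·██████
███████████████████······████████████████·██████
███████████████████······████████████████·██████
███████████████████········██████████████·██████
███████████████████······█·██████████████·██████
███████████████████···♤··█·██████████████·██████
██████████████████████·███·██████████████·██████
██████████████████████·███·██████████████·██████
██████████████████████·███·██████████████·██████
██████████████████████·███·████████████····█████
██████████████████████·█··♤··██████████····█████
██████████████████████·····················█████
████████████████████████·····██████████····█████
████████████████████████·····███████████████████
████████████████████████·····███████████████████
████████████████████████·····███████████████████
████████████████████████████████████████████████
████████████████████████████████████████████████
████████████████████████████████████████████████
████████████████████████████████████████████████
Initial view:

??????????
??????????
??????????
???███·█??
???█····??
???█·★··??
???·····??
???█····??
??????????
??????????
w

??????????
??????????
??????????
???████·█?
???██····?
???██★···?
???······?
???██····?
??????????
??????????

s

??????????
??????????
???████·█?
???██····?
???██····?
???··★···?
???██····?
???█████??
??????????
??????????

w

??????????
??????????
????████·█
???███····
???███····
???··★····
???███····
???██████?
??????????
??????????

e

??????????
??????????
???████·█?
??███····?
??███····?
??···★···?
??███····?
??██████??
??????????
??????????

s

??????????
???████·█?
??███····?
??███····?
??·······?
??███★···?
??██████??
???█████??
??????????
??????????

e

??????????
??████·█??
?███····??
?███····??
?·······??
?███·★··??
?███████??
??██████??
??????????
??????????

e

??????????
?████·█???
███····???
███····█??
·······█??
███··★·█??
████████??
?███████??
??????????
??????????

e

??????????
████·█????
██····????
██····██??
······██??
██···★██??
████████??
████████??
??????????
??????????

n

??????????
??????????
████·█????
██····██??
██····██??
·····★██??
██····██??
████████??
████████??
??????????

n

??????????
??????????
??????????
████·███??
██····██??
██···★██??
······██??
██····██??
████████??
████████??

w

??????????
??????????
??????????
?████·███?
███····██?
███··★·██?
·······██?
███····██?
█████████?
?████████?

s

??????????
??????????
?████·███?
███····██?
███····██?
·····★·██?
███····██?
█████████?
?████████?
??????????

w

??????????
??????????
??████·███
?███····██
?███····██
?····★··██
?███····██
?█████████
??████████
??????????

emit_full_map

?████·███
███····██
███····██
····★··██
███····██
█████████
?████████

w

??????????
??????????
???████·██
??███····█
??███····█
??···★···█
??███····█
??████████
???███████
??????????

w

??????????
??????????
????████·█
???███····
???███····
???··★····
???███····
???███████
????██████
??????????

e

??????????
??????????
???████·██
??███····█
??███····█
??···★···█
??███····█
??████████
???███████
??????????

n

??????????
??????????
??????????
???████·██
??███····█
??███★···█
??·······█
??███····█
??████████
???███████

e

??????????
??????????
??????????
??████·███
?███····██
?███·★··██
?·······██
?███····██
?█████████
??████████

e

??????????
??????????
??????????
?████·███?
███····██?
███··★·██?
·······██?
███····██?
█████████?
?████████?

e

??????????
??????????
??????????
████·███??
██····██??
██···★██??
······██??
██····██??
████████??
████████??

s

??????????
??????????
████·███??
██····██??
██····██??
·····★██??
██····██??
████████??
████████??
??????????

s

??????????
████·███??
██····██??
██····██??
······██??
██···★██??
████████??
████████??
??????????
??????????

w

??????????
?████·███?
███····██?
███····██?
·······██?
███··★·██?
█████████?
?████████?
??????????
??????????

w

??????????
??████·███
?███····██
?███····██
?·······██
?███·★··██
?█████████
??████████
??????????
??????????

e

??????????
?████·███?
███····██?
███····██?
·······██?
███··★·██?
█████████?
?████████?
??????????
??????????

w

??????????
??████·███
?███····██
?███····██
?·······██
?███·★··██
?█████████
??████████
??????????
??????????

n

??????????
??????????
??████·███
?███····██
?███····██
?····★··██
?███····██
?█████████
??████████
??????????

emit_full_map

?████·███
███····██
███····██
····★··██
███····██
█████████
?████████


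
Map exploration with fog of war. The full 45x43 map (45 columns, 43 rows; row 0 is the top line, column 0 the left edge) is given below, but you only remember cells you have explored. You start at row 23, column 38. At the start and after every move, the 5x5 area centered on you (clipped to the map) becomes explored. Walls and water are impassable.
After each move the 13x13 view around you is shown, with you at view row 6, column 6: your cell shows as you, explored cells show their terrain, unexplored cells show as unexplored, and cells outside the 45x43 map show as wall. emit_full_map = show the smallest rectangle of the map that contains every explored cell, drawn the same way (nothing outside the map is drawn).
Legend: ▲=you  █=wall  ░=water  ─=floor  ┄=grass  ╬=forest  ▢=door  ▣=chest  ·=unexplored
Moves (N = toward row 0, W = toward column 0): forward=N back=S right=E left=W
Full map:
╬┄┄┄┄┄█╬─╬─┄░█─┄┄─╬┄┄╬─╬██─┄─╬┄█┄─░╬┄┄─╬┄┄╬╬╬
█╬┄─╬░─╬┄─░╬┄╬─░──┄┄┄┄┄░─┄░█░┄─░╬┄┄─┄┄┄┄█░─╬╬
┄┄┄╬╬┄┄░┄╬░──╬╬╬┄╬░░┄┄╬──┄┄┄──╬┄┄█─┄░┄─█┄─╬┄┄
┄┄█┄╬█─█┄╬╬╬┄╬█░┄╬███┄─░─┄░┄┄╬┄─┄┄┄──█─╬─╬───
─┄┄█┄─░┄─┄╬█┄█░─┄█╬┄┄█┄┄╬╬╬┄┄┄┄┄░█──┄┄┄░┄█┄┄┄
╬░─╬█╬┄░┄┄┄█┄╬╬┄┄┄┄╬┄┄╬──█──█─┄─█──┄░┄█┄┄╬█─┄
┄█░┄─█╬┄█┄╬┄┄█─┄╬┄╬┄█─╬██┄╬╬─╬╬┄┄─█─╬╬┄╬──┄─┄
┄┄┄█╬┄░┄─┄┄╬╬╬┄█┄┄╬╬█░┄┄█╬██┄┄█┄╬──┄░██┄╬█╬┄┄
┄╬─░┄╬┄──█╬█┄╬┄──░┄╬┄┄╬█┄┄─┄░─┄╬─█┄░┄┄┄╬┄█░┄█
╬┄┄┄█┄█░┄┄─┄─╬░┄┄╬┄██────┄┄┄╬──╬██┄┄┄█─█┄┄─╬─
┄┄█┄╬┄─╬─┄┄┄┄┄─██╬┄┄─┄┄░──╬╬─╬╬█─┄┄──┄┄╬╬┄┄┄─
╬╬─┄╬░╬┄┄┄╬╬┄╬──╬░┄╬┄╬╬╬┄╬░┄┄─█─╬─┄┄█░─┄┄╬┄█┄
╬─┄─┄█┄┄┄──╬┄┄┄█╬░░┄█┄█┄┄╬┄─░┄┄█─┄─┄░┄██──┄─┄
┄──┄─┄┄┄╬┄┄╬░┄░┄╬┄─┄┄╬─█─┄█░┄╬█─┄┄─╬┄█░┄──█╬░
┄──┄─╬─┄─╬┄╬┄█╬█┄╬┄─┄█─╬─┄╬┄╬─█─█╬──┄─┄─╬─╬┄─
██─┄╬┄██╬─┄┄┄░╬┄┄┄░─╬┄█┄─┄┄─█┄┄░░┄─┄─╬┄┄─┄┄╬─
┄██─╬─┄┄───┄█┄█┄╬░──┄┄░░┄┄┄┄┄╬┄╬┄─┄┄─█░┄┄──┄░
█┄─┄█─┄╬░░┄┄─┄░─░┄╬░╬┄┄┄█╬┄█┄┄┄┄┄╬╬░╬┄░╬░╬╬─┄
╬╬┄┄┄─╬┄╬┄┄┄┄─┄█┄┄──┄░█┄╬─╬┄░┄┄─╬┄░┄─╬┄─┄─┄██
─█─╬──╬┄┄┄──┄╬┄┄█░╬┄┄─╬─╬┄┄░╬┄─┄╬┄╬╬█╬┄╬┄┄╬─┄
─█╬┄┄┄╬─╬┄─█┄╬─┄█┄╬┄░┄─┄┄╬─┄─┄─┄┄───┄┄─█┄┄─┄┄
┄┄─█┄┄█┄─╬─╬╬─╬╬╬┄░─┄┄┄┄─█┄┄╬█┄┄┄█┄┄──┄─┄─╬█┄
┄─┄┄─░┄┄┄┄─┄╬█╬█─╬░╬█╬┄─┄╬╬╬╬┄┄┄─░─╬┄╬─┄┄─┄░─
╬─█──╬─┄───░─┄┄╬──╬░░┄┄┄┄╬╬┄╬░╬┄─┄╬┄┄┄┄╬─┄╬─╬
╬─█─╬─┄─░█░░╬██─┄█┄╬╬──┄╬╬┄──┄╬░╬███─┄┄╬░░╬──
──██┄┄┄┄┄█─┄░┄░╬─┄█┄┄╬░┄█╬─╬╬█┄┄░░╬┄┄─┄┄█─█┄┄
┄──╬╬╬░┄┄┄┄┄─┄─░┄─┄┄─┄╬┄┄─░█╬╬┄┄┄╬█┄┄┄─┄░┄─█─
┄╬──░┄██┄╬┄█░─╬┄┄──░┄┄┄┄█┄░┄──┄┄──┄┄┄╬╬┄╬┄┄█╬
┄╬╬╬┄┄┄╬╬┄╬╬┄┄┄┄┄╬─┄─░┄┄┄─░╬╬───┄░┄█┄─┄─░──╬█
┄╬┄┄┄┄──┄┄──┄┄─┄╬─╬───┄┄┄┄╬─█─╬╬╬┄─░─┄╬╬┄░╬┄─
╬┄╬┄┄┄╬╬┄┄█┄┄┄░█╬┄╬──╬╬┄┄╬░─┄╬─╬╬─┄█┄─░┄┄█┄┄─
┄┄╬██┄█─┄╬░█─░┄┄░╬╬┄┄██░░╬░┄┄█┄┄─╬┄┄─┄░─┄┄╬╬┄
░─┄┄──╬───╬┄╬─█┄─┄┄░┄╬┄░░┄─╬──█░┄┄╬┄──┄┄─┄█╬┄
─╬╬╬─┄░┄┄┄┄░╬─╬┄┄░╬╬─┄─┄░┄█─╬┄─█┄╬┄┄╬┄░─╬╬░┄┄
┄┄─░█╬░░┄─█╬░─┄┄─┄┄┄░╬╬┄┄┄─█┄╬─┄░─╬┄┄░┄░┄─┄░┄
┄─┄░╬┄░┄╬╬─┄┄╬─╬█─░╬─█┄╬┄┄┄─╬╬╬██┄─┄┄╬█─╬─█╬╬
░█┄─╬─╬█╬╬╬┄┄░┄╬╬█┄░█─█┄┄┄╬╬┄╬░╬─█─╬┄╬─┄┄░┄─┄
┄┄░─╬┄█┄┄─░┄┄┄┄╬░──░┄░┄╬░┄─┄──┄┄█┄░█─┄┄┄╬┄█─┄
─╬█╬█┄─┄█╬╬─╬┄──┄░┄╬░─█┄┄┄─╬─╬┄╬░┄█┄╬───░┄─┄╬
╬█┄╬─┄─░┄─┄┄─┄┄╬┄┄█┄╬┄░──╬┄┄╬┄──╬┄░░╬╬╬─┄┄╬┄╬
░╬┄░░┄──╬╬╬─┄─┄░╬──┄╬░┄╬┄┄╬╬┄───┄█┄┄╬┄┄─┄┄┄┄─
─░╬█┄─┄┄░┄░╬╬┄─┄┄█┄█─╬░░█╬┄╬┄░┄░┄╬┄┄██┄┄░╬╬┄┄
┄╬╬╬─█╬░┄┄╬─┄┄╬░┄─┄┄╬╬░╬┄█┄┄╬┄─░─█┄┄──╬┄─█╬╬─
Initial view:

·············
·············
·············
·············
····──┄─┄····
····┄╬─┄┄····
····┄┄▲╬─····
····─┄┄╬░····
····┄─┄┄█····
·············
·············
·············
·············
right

············█
············█
············█
············█
···──┄─┄─···█
···┄╬─┄┄─···█
···┄┄┄▲─┄···█
···─┄┄╬░░···█
···┄─┄┄█─···█
············█
············█
············█
············█

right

···········██
···········██
···········██
···········██
··──┄─┄─╬··██
··┄╬─┄┄─┄··██
··┄┄┄╬▲┄╬··██
··─┄┄╬░░╬··██
··┄─┄┄█─█··██
···········██
···········██
···········██
···········██

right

··········███
··········███
··········███
··········███
·──┄─┄─╬█·███
·┄╬─┄┄─┄░·███
·┄┄┄╬─▲╬─·███
·─┄┄╬░░╬─·███
·┄─┄┄█─█┄·███
··········███
··········███
··········███
··········███

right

·········████
·········████
·········████
·········████
──┄─┄─╬█┄████
┄╬─┄┄─┄░─████
┄┄┄╬─┄▲─╬████
─┄┄╬░░╬──████
┄─┄┄█─█┄┄████
·········████
·········████
·········████
·········████

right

········█████
········█████
········█████
········█████
─┄─┄─╬█┄█████
╬─┄┄─┄░─█████
┄┄╬─┄╬▲╬█████
┄┄╬░░╬──█████
─┄┄█─█┄┄█████
········█████
········█████
········█████
········█████

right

·······██████
·······██████
·······██████
·······██████
┄─┄─╬█┄██████
─┄┄─┄░─██████
┄╬─┄╬─▲██████
┄╬░░╬──██████
┄┄█─█┄┄██████
·······██████
·······██████
·······██████
·······██████

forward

·······██████
·······██████
·······██████
·······██████
····─┄┄██████
┄─┄─╬█┄██████
─┄┄─┄░▲██████
┄╬─┄╬─╬██████
┄╬░░╬──██████
┄┄█─█┄┄██████
·······██████
·······██████
·······██████

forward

·······██████
·······██████
·······██████
·······██████
····╬─┄██████
····─┄┄██████
┄─┄─╬█▲██████
─┄┄─┄░─██████
┄╬─┄╬─╬██████
┄╬░░╬──██████
┄┄█─█┄┄██████
·······██████
·······██████

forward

·······██████
·······██████
·······██████
·······██████
····┄████████
····╬─┄██████
····─┄▲██████
┄─┄─╬█┄██████
─┄┄─┄░─██████
┄╬─┄╬─╬██████
┄╬░░╬──██████
┄┄█─█┄┄██████
·······██████

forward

·······██████
·······██████
·······██████
·······██████
····╬─┄██████
····┄████████
····╬─▲██████
····─┄┄██████
┄─┄─╬█┄██████
─┄┄─┄░─██████
┄╬─┄╬─╬██████
┄╬░░╬──██████
┄┄█─█┄┄██████

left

········█████
········█████
········█████
········█████
····╬╬─┄█████
····─┄███████
····┄╬▲┄█████
····┄─┄┄█████
─┄─┄─╬█┄█████
╬─┄┄─┄░─█████
┄┄╬─┄╬─╬█████
┄┄╬░░╬──█████
─┄┄█─█┄┄█████

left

·········████
·········████
·········████
·········████
····░╬╬─┄████
····┄─┄██████
····┄┄▲─┄████
····┄┄─┄┄████
──┄─┄─╬█┄████
┄╬─┄┄─┄░─████
┄┄┄╬─┄╬─╬████
─┄┄╬░░╬──████
┄─┄┄█─█┄┄████

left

··········███
··········███
··········███
··········███
····╬░╬╬─┄███
····─┄─┄█████
····╬┄▲╬─┄███
····█┄┄─┄┄███
·──┄─┄─╬█┄███
·┄╬─┄┄─┄░─███
·┄┄┄╬─┄╬─╬███
·─┄┄╬░░╬──███
·┄─┄┄█─█┄┄███

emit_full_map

···╬░╬╬─┄
···─┄─┄██
···╬┄▲╬─┄
···█┄┄─┄┄
──┄─┄─╬█┄
┄╬─┄┄─┄░─
┄┄┄╬─┄╬─╬
─┄┄╬░░╬──
┄─┄┄█─█┄┄

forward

··········███
··········███
··········███
··········███
····┄┄──┄·███
····╬░╬╬─┄███
····─┄▲┄█████
····╬┄┄╬─┄███
····█┄┄─┄┄███
·──┄─┄─╬█┄███
·┄╬─┄┄─┄░─███
·┄┄┄╬─┄╬─╬███
·─┄┄╬░░╬──███

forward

··········███
··········███
··········███
··········███
····┄─┄┄╬·███
····┄┄──┄·███
····╬░▲╬─┄███
····─┄─┄█████
····╬┄┄╬─┄███
····█┄┄─┄┄███
·──┄─┄─╬█┄███
·┄╬─┄┄─┄░─███
·┄┄┄╬─┄╬─╬███

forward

··········███
··········███
··········███
··········███
····─╬─╬┄·███
····┄─┄┄╬·███
····┄┄▲─┄·███
····╬░╬╬─┄███
····─┄─┄█████
····╬┄┄╬─┄███
····█┄┄─┄┄███
·──┄─┄─╬█┄███
·┄╬─┄┄─┄░─███

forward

··········███
··········███
··········███
··········███
····┄──█╬·███
····─╬─╬┄·███
····┄─▲┄╬·███
····┄┄──┄·███
····╬░╬╬─┄███
····─┄─┄█████
····╬┄┄╬─┄███
····█┄┄─┄┄███
·──┄─┄─╬█┄███

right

·········████
·········████
·········████
·········████
···┄──█╬░████
···─╬─╬┄─████
···┄─┄▲╬─████
···┄┄──┄░████
···╬░╬╬─┄████
···─┄─┄██████
···╬┄┄╬─┄████
···█┄┄─┄┄████
──┄─┄─╬█┄████

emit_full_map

···┄──█╬░
···─╬─╬┄─
···┄─┄▲╬─
···┄┄──┄░
···╬░╬╬─┄
···─┄─┄██
···╬┄┄╬─┄
···█┄┄─┄┄
──┄─┄─╬█┄
┄╬─┄┄─┄░─
┄┄┄╬─┄╬─╬
─┄┄╬░░╬──
┄─┄┄█─█┄┄


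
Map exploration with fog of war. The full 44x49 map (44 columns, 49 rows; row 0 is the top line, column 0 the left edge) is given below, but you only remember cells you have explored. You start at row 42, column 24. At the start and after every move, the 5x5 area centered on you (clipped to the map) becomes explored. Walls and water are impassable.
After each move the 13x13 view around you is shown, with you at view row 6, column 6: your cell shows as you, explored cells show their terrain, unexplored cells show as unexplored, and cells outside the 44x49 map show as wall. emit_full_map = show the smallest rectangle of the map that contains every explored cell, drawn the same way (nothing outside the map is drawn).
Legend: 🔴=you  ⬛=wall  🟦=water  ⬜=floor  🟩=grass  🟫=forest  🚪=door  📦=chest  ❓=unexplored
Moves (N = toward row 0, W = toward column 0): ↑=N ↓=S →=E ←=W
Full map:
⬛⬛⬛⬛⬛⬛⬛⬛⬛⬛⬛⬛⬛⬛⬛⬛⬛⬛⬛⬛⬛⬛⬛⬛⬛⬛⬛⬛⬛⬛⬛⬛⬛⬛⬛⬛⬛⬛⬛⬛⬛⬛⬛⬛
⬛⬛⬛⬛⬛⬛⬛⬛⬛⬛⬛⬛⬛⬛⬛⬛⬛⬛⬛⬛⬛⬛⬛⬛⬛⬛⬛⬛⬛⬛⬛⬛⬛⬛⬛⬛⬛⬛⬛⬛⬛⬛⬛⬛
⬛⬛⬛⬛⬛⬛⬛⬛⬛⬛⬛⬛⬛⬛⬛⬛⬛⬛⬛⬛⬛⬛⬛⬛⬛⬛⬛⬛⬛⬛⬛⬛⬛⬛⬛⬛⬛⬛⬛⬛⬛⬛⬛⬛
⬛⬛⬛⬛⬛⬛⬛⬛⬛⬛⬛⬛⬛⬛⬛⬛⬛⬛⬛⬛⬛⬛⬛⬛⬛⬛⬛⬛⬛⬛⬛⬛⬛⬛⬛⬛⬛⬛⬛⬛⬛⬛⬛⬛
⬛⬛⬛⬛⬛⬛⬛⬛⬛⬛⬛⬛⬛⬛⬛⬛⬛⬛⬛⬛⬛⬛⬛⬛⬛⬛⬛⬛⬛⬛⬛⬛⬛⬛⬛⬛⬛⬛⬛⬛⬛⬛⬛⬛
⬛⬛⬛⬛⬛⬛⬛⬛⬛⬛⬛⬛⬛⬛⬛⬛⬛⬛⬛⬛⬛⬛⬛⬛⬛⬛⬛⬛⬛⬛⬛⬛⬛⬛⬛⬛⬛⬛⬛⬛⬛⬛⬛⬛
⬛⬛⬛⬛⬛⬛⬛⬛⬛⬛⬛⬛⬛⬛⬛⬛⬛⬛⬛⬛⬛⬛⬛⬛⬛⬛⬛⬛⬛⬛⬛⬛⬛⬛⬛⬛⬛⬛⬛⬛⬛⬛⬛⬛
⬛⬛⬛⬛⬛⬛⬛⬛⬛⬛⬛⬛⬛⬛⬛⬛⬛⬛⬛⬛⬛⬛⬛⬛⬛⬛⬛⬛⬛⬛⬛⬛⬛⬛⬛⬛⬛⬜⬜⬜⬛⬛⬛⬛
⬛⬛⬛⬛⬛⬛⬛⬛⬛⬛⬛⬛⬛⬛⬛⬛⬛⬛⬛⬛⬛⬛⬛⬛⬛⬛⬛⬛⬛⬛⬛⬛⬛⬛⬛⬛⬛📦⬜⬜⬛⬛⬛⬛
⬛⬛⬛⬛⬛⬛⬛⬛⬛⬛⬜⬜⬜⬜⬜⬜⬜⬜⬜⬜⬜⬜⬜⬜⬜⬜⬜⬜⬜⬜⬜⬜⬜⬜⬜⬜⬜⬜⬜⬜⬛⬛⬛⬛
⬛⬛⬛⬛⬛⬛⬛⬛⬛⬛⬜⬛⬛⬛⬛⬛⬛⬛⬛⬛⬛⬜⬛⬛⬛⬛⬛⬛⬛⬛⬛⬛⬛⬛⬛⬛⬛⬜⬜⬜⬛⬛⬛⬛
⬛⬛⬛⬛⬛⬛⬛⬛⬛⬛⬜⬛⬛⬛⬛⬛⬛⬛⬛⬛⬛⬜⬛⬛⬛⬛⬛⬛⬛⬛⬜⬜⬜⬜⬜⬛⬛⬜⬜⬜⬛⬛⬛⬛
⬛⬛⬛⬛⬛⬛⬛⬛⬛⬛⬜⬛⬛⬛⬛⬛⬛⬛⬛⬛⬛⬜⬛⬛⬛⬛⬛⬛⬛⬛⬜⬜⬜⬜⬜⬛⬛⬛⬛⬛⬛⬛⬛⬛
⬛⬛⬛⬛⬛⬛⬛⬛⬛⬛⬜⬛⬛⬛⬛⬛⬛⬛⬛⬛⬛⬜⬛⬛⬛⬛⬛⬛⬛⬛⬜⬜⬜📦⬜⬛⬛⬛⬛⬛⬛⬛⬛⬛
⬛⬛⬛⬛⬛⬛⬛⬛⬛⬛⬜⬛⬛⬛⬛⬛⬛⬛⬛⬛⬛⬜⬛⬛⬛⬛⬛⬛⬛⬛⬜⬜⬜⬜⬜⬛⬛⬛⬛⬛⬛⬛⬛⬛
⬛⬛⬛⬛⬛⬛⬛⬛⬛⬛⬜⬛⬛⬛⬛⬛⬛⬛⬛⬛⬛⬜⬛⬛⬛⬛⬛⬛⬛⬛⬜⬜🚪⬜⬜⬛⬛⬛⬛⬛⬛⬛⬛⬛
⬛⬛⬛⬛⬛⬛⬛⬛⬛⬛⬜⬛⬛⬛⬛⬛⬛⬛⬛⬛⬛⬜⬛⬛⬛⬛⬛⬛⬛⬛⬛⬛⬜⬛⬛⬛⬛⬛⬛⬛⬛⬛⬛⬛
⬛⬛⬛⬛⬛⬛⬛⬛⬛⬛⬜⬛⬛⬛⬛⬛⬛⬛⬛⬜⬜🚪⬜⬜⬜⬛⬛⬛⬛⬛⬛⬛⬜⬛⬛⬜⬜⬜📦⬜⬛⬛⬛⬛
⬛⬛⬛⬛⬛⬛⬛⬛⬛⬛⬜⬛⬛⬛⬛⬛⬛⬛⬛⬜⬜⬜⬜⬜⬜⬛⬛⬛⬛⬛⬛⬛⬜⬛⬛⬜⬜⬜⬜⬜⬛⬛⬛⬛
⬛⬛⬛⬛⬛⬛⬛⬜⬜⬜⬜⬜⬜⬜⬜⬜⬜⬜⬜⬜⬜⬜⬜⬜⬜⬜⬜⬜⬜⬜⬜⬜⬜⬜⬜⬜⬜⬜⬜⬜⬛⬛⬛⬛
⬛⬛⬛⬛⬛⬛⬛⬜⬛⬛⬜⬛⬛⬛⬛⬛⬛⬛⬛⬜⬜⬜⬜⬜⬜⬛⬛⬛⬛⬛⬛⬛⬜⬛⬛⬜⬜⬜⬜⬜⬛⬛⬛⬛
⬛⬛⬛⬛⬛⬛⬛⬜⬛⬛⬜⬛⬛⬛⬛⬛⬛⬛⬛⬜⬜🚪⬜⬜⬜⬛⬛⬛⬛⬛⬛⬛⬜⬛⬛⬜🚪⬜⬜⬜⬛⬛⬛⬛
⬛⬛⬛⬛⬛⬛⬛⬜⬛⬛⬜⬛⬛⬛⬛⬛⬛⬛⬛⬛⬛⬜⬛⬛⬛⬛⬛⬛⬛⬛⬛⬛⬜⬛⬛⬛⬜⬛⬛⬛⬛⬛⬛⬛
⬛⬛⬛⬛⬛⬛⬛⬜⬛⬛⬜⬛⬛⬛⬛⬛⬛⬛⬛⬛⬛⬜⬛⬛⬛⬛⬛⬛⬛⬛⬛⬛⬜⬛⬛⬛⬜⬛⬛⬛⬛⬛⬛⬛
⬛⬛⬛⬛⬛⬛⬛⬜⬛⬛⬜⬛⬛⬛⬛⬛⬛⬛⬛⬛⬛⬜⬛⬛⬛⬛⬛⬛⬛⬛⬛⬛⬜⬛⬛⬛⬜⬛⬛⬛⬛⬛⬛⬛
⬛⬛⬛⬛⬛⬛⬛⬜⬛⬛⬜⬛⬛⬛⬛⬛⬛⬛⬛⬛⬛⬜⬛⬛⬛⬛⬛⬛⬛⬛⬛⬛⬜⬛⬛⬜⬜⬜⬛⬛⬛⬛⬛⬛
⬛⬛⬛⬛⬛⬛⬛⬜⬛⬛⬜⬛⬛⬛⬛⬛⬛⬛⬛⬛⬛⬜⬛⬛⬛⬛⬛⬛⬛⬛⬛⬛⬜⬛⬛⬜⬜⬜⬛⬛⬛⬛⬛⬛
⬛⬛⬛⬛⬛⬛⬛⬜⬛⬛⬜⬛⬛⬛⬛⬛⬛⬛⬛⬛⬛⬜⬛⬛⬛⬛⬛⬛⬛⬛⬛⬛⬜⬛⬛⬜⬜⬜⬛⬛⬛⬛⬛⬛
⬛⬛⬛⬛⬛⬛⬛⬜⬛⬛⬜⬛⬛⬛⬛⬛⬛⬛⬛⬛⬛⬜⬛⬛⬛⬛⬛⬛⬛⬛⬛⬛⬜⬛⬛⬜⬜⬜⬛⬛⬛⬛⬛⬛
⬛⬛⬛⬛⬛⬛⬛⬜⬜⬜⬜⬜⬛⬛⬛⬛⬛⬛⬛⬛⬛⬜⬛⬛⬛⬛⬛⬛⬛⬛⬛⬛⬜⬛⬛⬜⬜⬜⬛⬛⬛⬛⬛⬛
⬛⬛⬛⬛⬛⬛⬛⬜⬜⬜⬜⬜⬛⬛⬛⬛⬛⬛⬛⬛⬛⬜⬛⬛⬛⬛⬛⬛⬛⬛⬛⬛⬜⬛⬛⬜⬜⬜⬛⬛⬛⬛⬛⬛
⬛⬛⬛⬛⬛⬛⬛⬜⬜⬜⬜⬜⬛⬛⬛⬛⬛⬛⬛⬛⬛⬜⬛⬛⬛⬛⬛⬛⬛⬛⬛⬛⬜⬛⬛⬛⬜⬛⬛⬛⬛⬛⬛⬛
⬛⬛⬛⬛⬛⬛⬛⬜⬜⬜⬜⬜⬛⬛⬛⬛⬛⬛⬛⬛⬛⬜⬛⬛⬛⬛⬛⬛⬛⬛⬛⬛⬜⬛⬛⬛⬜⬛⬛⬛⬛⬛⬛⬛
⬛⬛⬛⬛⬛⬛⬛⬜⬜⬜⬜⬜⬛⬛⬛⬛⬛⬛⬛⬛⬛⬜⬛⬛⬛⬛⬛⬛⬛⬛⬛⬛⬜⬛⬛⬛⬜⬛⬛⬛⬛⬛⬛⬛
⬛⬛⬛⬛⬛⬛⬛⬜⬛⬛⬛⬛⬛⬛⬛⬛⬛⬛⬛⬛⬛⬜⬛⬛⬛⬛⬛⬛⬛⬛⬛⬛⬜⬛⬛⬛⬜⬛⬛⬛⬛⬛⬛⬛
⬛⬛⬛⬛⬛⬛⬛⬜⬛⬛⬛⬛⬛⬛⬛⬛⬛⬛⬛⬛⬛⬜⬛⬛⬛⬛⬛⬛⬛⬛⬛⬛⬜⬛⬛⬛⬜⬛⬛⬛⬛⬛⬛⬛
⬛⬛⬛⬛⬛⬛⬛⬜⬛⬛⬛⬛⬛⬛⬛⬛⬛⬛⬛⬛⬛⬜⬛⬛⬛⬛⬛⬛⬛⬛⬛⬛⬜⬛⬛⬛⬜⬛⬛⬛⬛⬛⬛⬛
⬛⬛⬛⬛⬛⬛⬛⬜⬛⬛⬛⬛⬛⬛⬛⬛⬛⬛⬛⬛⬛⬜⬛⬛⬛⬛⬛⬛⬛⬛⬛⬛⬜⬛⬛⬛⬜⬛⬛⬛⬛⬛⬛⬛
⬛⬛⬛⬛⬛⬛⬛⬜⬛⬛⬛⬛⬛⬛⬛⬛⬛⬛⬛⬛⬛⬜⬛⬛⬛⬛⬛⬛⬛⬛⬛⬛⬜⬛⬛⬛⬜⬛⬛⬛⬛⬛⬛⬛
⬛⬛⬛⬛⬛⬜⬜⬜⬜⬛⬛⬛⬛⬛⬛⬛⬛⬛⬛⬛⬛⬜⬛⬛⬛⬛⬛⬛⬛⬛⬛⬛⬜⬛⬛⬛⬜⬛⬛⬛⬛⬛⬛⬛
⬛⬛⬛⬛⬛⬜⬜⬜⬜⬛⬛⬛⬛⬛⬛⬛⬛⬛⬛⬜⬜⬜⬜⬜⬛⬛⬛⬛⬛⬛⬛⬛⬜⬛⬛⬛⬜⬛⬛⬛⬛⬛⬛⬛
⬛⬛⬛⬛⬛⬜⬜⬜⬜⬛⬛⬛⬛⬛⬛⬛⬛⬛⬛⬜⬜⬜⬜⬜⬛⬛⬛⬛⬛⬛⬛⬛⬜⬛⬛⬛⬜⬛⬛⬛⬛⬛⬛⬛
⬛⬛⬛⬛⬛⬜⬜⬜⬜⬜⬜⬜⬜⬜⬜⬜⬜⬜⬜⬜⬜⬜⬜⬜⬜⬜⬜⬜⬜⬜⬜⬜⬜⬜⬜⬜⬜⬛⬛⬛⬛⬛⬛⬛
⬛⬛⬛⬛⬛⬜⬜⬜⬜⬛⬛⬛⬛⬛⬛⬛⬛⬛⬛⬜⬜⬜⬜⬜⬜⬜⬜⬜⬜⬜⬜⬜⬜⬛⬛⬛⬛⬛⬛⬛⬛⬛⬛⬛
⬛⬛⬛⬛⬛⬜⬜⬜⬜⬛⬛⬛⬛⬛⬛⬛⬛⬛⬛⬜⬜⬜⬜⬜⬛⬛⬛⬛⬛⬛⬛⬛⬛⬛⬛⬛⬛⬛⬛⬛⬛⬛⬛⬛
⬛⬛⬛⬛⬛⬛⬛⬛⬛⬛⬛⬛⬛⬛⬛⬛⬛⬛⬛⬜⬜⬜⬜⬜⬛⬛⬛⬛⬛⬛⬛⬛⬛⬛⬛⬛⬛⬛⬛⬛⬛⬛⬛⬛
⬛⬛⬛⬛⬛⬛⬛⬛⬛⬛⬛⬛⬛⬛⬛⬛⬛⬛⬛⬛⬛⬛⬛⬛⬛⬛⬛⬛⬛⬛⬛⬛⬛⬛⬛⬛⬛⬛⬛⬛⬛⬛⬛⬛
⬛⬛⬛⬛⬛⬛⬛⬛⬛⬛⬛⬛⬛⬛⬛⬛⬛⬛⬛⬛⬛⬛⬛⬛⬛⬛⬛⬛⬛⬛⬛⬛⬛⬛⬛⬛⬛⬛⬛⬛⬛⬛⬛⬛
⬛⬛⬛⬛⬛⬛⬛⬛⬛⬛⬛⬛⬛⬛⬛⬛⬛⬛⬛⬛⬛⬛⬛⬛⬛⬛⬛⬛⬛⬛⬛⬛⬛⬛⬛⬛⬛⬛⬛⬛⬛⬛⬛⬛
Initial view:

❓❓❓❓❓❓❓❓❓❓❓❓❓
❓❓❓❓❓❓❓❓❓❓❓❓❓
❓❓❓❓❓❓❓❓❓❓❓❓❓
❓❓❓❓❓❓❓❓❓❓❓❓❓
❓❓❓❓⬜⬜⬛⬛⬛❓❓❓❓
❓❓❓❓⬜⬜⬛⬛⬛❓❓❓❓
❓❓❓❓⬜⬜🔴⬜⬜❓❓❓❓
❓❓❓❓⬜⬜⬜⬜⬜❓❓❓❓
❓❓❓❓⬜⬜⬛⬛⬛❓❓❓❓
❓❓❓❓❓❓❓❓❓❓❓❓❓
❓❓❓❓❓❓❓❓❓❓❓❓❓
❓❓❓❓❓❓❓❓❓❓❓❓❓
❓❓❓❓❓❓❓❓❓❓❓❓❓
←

❓❓❓❓❓❓❓❓❓❓❓❓❓
❓❓❓❓❓❓❓❓❓❓❓❓❓
❓❓❓❓❓❓❓❓❓❓❓❓❓
❓❓❓❓❓❓❓❓❓❓❓❓❓
❓❓❓❓⬜⬜⬜⬛⬛⬛❓❓❓
❓❓❓❓⬜⬜⬜⬛⬛⬛❓❓❓
❓❓❓❓⬜⬜🔴⬜⬜⬜❓❓❓
❓❓❓❓⬜⬜⬜⬜⬜⬜❓❓❓
❓❓❓❓⬜⬜⬜⬛⬛⬛❓❓❓
❓❓❓❓❓❓❓❓❓❓❓❓❓
❓❓❓❓❓❓❓❓❓❓❓❓❓
❓❓❓❓❓❓❓❓❓❓❓❓❓
❓❓❓❓❓❓❓❓❓❓❓❓❓

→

❓❓❓❓❓❓❓❓❓❓❓❓❓
❓❓❓❓❓❓❓❓❓❓❓❓❓
❓❓❓❓❓❓❓❓❓❓❓❓❓
❓❓❓❓❓❓❓❓❓❓❓❓❓
❓❓❓⬜⬜⬜⬛⬛⬛❓❓❓❓
❓❓❓⬜⬜⬜⬛⬛⬛❓❓❓❓
❓❓❓⬜⬜⬜🔴⬜⬜❓❓❓❓
❓❓❓⬜⬜⬜⬜⬜⬜❓❓❓❓
❓❓❓⬜⬜⬜⬛⬛⬛❓❓❓❓
❓❓❓❓❓❓❓❓❓❓❓❓❓
❓❓❓❓❓❓❓❓❓❓❓❓❓
❓❓❓❓❓❓❓❓❓❓❓❓❓
❓❓❓❓❓❓❓❓❓❓❓❓❓

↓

❓❓❓❓❓❓❓❓❓❓❓❓❓
❓❓❓❓❓❓❓❓❓❓❓❓❓
❓❓❓❓❓❓❓❓❓❓❓❓❓
❓❓❓⬜⬜⬜⬛⬛⬛❓❓❓❓
❓❓❓⬜⬜⬜⬛⬛⬛❓❓❓❓
❓❓❓⬜⬜⬜⬜⬜⬜❓❓❓❓
❓❓❓⬜⬜⬜🔴⬜⬜❓❓❓❓
❓❓❓⬜⬜⬜⬛⬛⬛❓❓❓❓
❓❓❓❓⬜⬜⬛⬛⬛❓❓❓❓
❓❓❓❓❓❓❓❓❓❓❓❓❓
❓❓❓❓❓❓❓❓❓❓❓❓❓
❓❓❓❓❓❓❓❓❓❓❓❓❓
⬛⬛⬛⬛⬛⬛⬛⬛⬛⬛⬛⬛⬛

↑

❓❓❓❓❓❓❓❓❓❓❓❓❓
❓❓❓❓❓❓❓❓❓❓❓❓❓
❓❓❓❓❓❓❓❓❓❓❓❓❓
❓❓❓❓❓❓❓❓❓❓❓❓❓
❓❓❓⬜⬜⬜⬛⬛⬛❓❓❓❓
❓❓❓⬜⬜⬜⬛⬛⬛❓❓❓❓
❓❓❓⬜⬜⬜🔴⬜⬜❓❓❓❓
❓❓❓⬜⬜⬜⬜⬜⬜❓❓❓❓
❓❓❓⬜⬜⬜⬛⬛⬛❓❓❓❓
❓❓❓❓⬜⬜⬛⬛⬛❓❓❓❓
❓❓❓❓❓❓❓❓❓❓❓❓❓
❓❓❓❓❓❓❓❓❓❓❓❓❓
❓❓❓❓❓❓❓❓❓❓❓❓❓

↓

❓❓❓❓❓❓❓❓❓❓❓❓❓
❓❓❓❓❓❓❓❓❓❓❓❓❓
❓❓❓❓❓❓❓❓❓❓❓❓❓
❓❓❓⬜⬜⬜⬛⬛⬛❓❓❓❓
❓❓❓⬜⬜⬜⬛⬛⬛❓❓❓❓
❓❓❓⬜⬜⬜⬜⬜⬜❓❓❓❓
❓❓❓⬜⬜⬜🔴⬜⬜❓❓❓❓
❓❓❓⬜⬜⬜⬛⬛⬛❓❓❓❓
❓❓❓❓⬜⬜⬛⬛⬛❓❓❓❓
❓❓❓❓❓❓❓❓❓❓❓❓❓
❓❓❓❓❓❓❓❓❓❓❓❓❓
❓❓❓❓❓❓❓❓❓❓❓❓❓
⬛⬛⬛⬛⬛⬛⬛⬛⬛⬛⬛⬛⬛

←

❓❓❓❓❓❓❓❓❓❓❓❓❓
❓❓❓❓❓❓❓❓❓❓❓❓❓
❓❓❓❓❓❓❓❓❓❓❓❓❓
❓❓❓❓⬜⬜⬜⬛⬛⬛❓❓❓
❓❓❓❓⬜⬜⬜⬛⬛⬛❓❓❓
❓❓❓❓⬜⬜⬜⬜⬜⬜❓❓❓
❓❓❓❓⬜⬜🔴⬜⬜⬜❓❓❓
❓❓❓❓⬜⬜⬜⬛⬛⬛❓❓❓
❓❓❓❓⬜⬜⬜⬛⬛⬛❓❓❓
❓❓❓❓❓❓❓❓❓❓❓❓❓
❓❓❓❓❓❓❓❓❓❓❓❓❓
❓❓❓❓❓❓❓❓❓❓❓❓❓
⬛⬛⬛⬛⬛⬛⬛⬛⬛⬛⬛⬛⬛

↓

❓❓❓❓❓❓❓❓❓❓❓❓❓
❓❓❓❓❓❓❓❓❓❓❓❓❓
❓❓❓❓⬜⬜⬜⬛⬛⬛❓❓❓
❓❓❓❓⬜⬜⬜⬛⬛⬛❓❓❓
❓❓❓❓⬜⬜⬜⬜⬜⬜❓❓❓
❓❓❓❓⬜⬜⬜⬜⬜⬜❓❓❓
❓❓❓❓⬜⬜🔴⬛⬛⬛❓❓❓
❓❓❓❓⬜⬜⬜⬛⬛⬛❓❓❓
❓❓❓❓⬛⬛⬛⬛⬛❓❓❓❓
❓❓❓❓❓❓❓❓❓❓❓❓❓
❓❓❓❓❓❓❓❓❓❓❓❓❓
⬛⬛⬛⬛⬛⬛⬛⬛⬛⬛⬛⬛⬛
⬛⬛⬛⬛⬛⬛⬛⬛⬛⬛⬛⬛⬛

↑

❓❓❓❓❓❓❓❓❓❓❓❓❓
❓❓❓❓❓❓❓❓❓❓❓❓❓
❓❓❓❓❓❓❓❓❓❓❓❓❓
❓❓❓❓⬜⬜⬜⬛⬛⬛❓❓❓
❓❓❓❓⬜⬜⬜⬛⬛⬛❓❓❓
❓❓❓❓⬜⬜⬜⬜⬜⬜❓❓❓
❓❓❓❓⬜⬜🔴⬜⬜⬜❓❓❓
❓❓❓❓⬜⬜⬜⬛⬛⬛❓❓❓
❓❓❓❓⬜⬜⬜⬛⬛⬛❓❓❓
❓❓❓❓⬛⬛⬛⬛⬛❓❓❓❓
❓❓❓❓❓❓❓❓❓❓❓❓❓
❓❓❓❓❓❓❓❓❓❓❓❓❓
⬛⬛⬛⬛⬛⬛⬛⬛⬛⬛⬛⬛⬛

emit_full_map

⬜⬜⬜⬛⬛⬛
⬜⬜⬜⬛⬛⬛
⬜⬜⬜⬜⬜⬜
⬜⬜🔴⬜⬜⬜
⬜⬜⬜⬛⬛⬛
⬜⬜⬜⬛⬛⬛
⬛⬛⬛⬛⬛❓

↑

❓❓❓❓❓❓❓❓❓❓❓❓❓
❓❓❓❓❓❓❓❓❓❓❓❓❓
❓❓❓❓❓❓❓❓❓❓❓❓❓
❓❓❓❓❓❓❓❓❓❓❓❓❓
❓❓❓❓⬜⬜⬜⬛⬛⬛❓❓❓
❓❓❓❓⬜⬜⬜⬛⬛⬛❓❓❓
❓❓❓❓⬜⬜🔴⬜⬜⬜❓❓❓
❓❓❓❓⬜⬜⬜⬜⬜⬜❓❓❓
❓❓❓❓⬜⬜⬜⬛⬛⬛❓❓❓
❓❓❓❓⬜⬜⬜⬛⬛⬛❓❓❓
❓❓❓❓⬛⬛⬛⬛⬛❓❓❓❓
❓❓❓❓❓❓❓❓❓❓❓❓❓
❓❓❓❓❓❓❓❓❓❓❓❓❓

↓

❓❓❓❓❓❓❓❓❓❓❓❓❓
❓❓❓❓❓❓❓❓❓❓❓❓❓
❓❓❓❓❓❓❓❓❓❓❓❓❓
❓❓❓❓⬜⬜⬜⬛⬛⬛❓❓❓
❓❓❓❓⬜⬜⬜⬛⬛⬛❓❓❓
❓❓❓❓⬜⬜⬜⬜⬜⬜❓❓❓
❓❓❓❓⬜⬜🔴⬜⬜⬜❓❓❓
❓❓❓❓⬜⬜⬜⬛⬛⬛❓❓❓
❓❓❓❓⬜⬜⬜⬛⬛⬛❓❓❓
❓❓❓❓⬛⬛⬛⬛⬛❓❓❓❓
❓❓❓❓❓❓❓❓❓❓❓❓❓
❓❓❓❓❓❓❓❓❓❓❓❓❓
⬛⬛⬛⬛⬛⬛⬛⬛⬛⬛⬛⬛⬛

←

❓❓❓❓❓❓❓❓❓❓❓❓❓
❓❓❓❓❓❓❓❓❓❓❓❓❓
❓❓❓❓❓❓❓❓❓❓❓❓❓
❓❓❓❓❓⬜⬜⬜⬛⬛⬛❓❓
❓❓❓❓⬜⬜⬜⬜⬛⬛⬛❓❓
❓❓❓❓⬜⬜⬜⬜⬜⬜⬜❓❓
❓❓❓❓⬜⬜🔴⬜⬜⬜⬜❓❓
❓❓❓❓⬜⬜⬜⬜⬛⬛⬛❓❓
❓❓❓❓⬜⬜⬜⬜⬛⬛⬛❓❓
❓❓❓❓❓⬛⬛⬛⬛⬛❓❓❓
❓❓❓❓❓❓❓❓❓❓❓❓❓
❓❓❓❓❓❓❓❓❓❓❓❓❓
⬛⬛⬛⬛⬛⬛⬛⬛⬛⬛⬛⬛⬛

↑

❓❓❓❓❓❓❓❓❓❓❓❓❓
❓❓❓❓❓❓❓❓❓❓❓❓❓
❓❓❓❓❓❓❓❓❓❓❓❓❓
❓❓❓❓❓❓❓❓❓❓❓❓❓
❓❓❓❓⬜⬜⬜⬜⬛⬛⬛❓❓
❓❓❓❓⬜⬜⬜⬜⬛⬛⬛❓❓
❓❓❓❓⬜⬜🔴⬜⬜⬜⬜❓❓
❓❓❓❓⬜⬜⬜⬜⬜⬜⬜❓❓
❓❓❓❓⬜⬜⬜⬜⬛⬛⬛❓❓
❓❓❓❓⬜⬜⬜⬜⬛⬛⬛❓❓
❓❓❓❓❓⬛⬛⬛⬛⬛❓❓❓
❓❓❓❓❓❓❓❓❓❓❓❓❓
❓❓❓❓❓❓❓❓❓❓❓❓❓

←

❓❓❓❓❓❓❓❓❓❓❓❓❓
❓❓❓❓❓❓❓❓❓❓❓❓❓
❓❓❓❓❓❓❓❓❓❓❓❓❓
❓❓❓❓❓❓❓❓❓❓❓❓❓
❓❓❓❓⬜⬜⬜⬜⬜⬛⬛⬛❓
❓❓❓❓⬜⬜⬜⬜⬜⬛⬛⬛❓
❓❓❓❓⬜⬜🔴⬜⬜⬜⬜⬜❓
❓❓❓❓⬜⬜⬜⬜⬜⬜⬜⬜❓
❓❓❓❓⬜⬜⬜⬜⬜⬛⬛⬛❓
❓❓❓❓❓⬜⬜⬜⬜⬛⬛⬛❓
❓❓❓❓❓❓⬛⬛⬛⬛⬛❓❓
❓❓❓❓❓❓❓❓❓❓❓❓❓
❓❓❓❓❓❓❓❓❓❓❓❓❓

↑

❓❓❓❓❓❓❓❓❓❓❓❓❓
❓❓❓❓❓❓❓❓❓❓❓❓❓
❓❓❓❓❓❓❓❓❓❓❓❓❓
❓❓❓❓❓❓❓❓❓❓❓❓❓
❓❓❓❓⬛⬛⬜⬛⬛❓❓❓❓
❓❓❓❓⬜⬜⬜⬜⬜⬛⬛⬛❓
❓❓❓❓⬜⬜🔴⬜⬜⬛⬛⬛❓
❓❓❓❓⬜⬜⬜⬜⬜⬜⬜⬜❓
❓❓❓❓⬜⬜⬜⬜⬜⬜⬜⬜❓
❓❓❓❓⬜⬜⬜⬜⬜⬛⬛⬛❓
❓❓❓❓❓⬜⬜⬜⬜⬛⬛⬛❓
❓❓❓❓❓❓⬛⬛⬛⬛⬛❓❓
❓❓❓❓❓❓❓❓❓❓❓❓❓

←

❓❓❓❓❓❓❓❓❓❓❓❓❓
❓❓❓❓❓❓❓❓❓❓❓❓❓
❓❓❓❓❓❓❓❓❓❓❓❓❓
❓❓❓❓❓❓❓❓❓❓❓❓❓
❓❓❓❓⬛⬛⬛⬜⬛⬛❓❓❓
❓❓❓❓⬛⬜⬜⬜⬜⬜⬛⬛⬛
❓❓❓❓⬛⬜🔴⬜⬜⬜⬛⬛⬛
❓❓❓❓⬜⬜⬜⬜⬜⬜⬜⬜⬜
❓❓❓❓⬛⬜⬜⬜⬜⬜⬜⬜⬜
❓❓❓❓❓⬜⬜⬜⬜⬜⬛⬛⬛
❓❓❓❓❓❓⬜⬜⬜⬜⬛⬛⬛
❓❓❓❓❓❓❓⬛⬛⬛⬛⬛❓
❓❓❓❓❓❓❓❓❓❓❓❓❓

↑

❓❓❓❓❓❓❓❓❓❓❓❓❓
❓❓❓❓❓❓❓❓❓❓❓❓❓
❓❓❓❓❓❓❓❓❓❓❓❓❓
❓❓❓❓❓❓❓❓❓❓❓❓❓
❓❓❓❓⬛⬛⬛⬜⬛❓❓❓❓
❓❓❓❓⬛⬛⬛⬜⬛⬛❓❓❓
❓❓❓❓⬛⬜🔴⬜⬜⬜⬛⬛⬛
❓❓❓❓⬛⬜⬜⬜⬜⬜⬛⬛⬛
❓❓❓❓⬜⬜⬜⬜⬜⬜⬜⬜⬜
❓❓❓❓⬛⬜⬜⬜⬜⬜⬜⬜⬜
❓❓❓❓❓⬜⬜⬜⬜⬜⬛⬛⬛
❓❓❓❓❓❓⬜⬜⬜⬜⬛⬛⬛
❓❓❓❓❓❓❓⬛⬛⬛⬛⬛❓

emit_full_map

⬛⬛⬛⬜⬛❓❓❓❓
⬛⬛⬛⬜⬛⬛❓❓❓
⬛⬜🔴⬜⬜⬜⬛⬛⬛
⬛⬜⬜⬜⬜⬜⬛⬛⬛
⬜⬜⬜⬜⬜⬜⬜⬜⬜
⬛⬜⬜⬜⬜⬜⬜⬜⬜
❓⬜⬜⬜⬜⬜⬛⬛⬛
❓❓⬜⬜⬜⬜⬛⬛⬛
❓❓❓⬛⬛⬛⬛⬛❓
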